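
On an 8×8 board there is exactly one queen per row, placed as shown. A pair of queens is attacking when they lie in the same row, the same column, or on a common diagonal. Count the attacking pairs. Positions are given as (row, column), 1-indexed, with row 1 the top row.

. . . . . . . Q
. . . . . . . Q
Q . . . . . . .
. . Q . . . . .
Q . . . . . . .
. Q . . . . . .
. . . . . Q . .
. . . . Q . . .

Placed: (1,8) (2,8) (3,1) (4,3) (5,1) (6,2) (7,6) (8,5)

Same column: (1,8)–(2,8) (column 8); (3,1)–(5,1) (column 1).
Same diagonal: (4,3)–(7,6) (|4−7| = |3−6| = 3); (5,1)–(6,2) (|5−6| = |1−2| = 1); (7,6)–(8,5) (|7−8| = |6−5| = 1).
Total attacking pairs: 5.

5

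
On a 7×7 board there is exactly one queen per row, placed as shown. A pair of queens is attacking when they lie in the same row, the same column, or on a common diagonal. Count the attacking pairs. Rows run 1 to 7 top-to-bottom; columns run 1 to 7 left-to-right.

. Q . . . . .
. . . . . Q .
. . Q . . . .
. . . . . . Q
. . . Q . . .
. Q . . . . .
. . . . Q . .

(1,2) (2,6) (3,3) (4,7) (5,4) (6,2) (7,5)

Same column: (1,2)–(6,2) (column 2).
Same diagonal: (2,6)–(6,2) (|2−6| = |6−2| = 4).
Total attacking pairs: 2.

2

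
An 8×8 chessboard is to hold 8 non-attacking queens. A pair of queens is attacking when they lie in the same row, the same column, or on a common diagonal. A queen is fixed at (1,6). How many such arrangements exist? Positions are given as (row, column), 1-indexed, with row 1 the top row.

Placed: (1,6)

16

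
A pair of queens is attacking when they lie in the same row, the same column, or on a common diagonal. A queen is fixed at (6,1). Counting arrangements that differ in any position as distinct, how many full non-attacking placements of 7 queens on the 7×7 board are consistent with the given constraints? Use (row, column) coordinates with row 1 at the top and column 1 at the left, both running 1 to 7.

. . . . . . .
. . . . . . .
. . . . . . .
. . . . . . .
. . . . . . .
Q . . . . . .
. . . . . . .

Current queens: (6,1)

7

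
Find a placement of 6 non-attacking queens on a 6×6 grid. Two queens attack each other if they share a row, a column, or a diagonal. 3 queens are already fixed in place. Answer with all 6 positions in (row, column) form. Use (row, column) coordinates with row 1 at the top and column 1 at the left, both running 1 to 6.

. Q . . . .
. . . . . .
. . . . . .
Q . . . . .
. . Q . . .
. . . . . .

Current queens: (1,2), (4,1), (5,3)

(1,2) (2,4) (3,6) (4,1) (5,3) (6,5)

Row 2: attacked by (1,2)→{1,2,3}; (4,1)→{1,3}; (5,3)→{3,6}. Safe: 4, 5. Place at column 4.
Row 3: attacked by (1,2)→{2,4}; (2,4)→{3,4,5}; (4,1)→{1,2}; (5,3)→{1,3,5}. Safe: 6. Place at column 6.
Row 6: attacked by (1,2)→{2}; (2,4)→{4}; (3,6)→{3,6}; (4,1)→{1,3}; (5,3)→{2,3,4}. Safe: 5. Place at column 5.
Columns [2, 4, 6, 1, 3, 5], r−c [-1, -2, -3, 3, 2, 1], r+c [3, 6, 9, 5, 8, 11] are all distinct, so no two queens attack.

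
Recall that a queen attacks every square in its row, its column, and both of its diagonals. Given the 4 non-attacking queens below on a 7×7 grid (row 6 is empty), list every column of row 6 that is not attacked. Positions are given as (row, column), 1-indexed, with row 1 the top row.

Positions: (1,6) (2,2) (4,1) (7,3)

(1,6) attacks row 6 at column 6 and diagonals 1.
(2,2) attacks row 6 at column 2 and diagonals 6.
(4,1) attacks row 6 at column 1 and diagonals 3.
(7,3) attacks row 6 at column 3 and diagonals 2, 4.
Attacked columns: {1, 2, 3, 4, 6}. Safe: {5, 7}.

columns 5, 7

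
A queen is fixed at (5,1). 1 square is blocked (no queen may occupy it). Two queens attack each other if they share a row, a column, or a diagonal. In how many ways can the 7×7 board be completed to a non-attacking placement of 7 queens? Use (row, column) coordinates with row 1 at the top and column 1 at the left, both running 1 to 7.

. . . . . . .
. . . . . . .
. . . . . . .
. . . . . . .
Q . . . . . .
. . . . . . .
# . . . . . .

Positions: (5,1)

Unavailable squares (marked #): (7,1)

6

Branch on row 1: col 2 → 2; col 3 → 1; col 4 → 0; col 6 → 2; col 7 → 1.
Sum: 2 + 1 + 0 + 2 + 1 = 6.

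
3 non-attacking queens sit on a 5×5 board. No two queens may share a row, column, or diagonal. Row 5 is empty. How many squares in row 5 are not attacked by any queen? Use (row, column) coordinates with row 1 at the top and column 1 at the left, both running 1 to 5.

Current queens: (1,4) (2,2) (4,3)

(1,4) attacks row 5 at column 4.
(2,2) attacks row 5 at column 2 and diagonals 5.
(4,3) attacks row 5 at column 3 and diagonals 2, 4.
Attacked columns: {2, 3, 4, 5}. Safe: {1}.

1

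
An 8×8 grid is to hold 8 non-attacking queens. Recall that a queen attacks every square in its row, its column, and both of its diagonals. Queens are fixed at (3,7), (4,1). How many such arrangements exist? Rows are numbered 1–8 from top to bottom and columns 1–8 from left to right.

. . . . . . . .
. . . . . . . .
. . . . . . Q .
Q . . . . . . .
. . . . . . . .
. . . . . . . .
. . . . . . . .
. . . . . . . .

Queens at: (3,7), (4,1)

Branch on row 1: col 2 → 1; col 3 → 1; col 6 → 4; col 8 → 0.
Sum: 1 + 1 + 4 + 0 = 6.

6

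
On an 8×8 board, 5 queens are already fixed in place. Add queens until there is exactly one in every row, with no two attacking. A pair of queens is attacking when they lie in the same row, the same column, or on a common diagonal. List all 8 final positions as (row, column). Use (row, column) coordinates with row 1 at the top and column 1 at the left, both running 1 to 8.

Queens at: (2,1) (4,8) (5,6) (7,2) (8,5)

(1,7) (2,1) (3,3) (4,8) (5,6) (6,4) (7,2) (8,5)

Row 1: attacked by (2,1)→{1,2}; (4,8)→{5,8}; (5,6)→{2,6}; (7,2)→{2,8}; (8,5)→{5}. Safe: 3, 4, 7. Place at column 7.
Row 3: attacked by (1,7)→{5,7}; (2,1)→{1,2}; (4,8)→{7,8}; (5,6)→{4,6,8}; (7,2)→{2,6}; (8,5)→{5}. Safe: 3. Place at column 3.
Row 6: attacked by (1,7)→{2,7}; (2,1)→{1,5}; (3,3)→{3,6}; (4,8)→{6,8}; (5,6)→{5,6,7}; (7,2)→{1,2,3}; (8,5)→{3,5,7}. Safe: 4. Place at column 4.
Columns [7, 1, 3, 8, 6, 4, 2, 5], r−c [-6, 1, 0, -4, -1, 2, 5, 3], r+c [8, 3, 6, 12, 11, 10, 9, 13] are all distinct, so no two queens attack.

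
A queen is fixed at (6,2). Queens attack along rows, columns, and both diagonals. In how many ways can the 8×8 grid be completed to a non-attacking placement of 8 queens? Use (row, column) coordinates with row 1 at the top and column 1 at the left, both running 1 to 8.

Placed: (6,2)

14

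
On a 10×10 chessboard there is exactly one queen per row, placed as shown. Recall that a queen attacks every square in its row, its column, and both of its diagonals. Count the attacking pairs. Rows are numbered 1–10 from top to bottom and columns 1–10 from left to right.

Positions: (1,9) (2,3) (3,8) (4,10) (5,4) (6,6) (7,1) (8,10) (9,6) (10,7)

3

Same column: (4,10)–(8,10) (column 10); (6,6)–(9,6) (column 6).
Same diagonal: (9,6)–(10,7) (|9−10| = |6−7| = 1).
Total attacking pairs: 3.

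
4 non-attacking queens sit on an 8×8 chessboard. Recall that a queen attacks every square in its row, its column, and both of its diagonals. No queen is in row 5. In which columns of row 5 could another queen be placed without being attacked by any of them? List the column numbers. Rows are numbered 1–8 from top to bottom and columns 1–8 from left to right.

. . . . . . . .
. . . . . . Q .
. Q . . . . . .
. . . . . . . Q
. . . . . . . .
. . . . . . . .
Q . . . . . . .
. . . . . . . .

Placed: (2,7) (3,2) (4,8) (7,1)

columns 5, 6

(2,7) attacks row 5 at column 7 and diagonals 4.
(3,2) attacks row 5 at column 2 and diagonals 4.
(4,8) attacks row 5 at column 8 and diagonals 7.
(7,1) attacks row 5 at column 1 and diagonals 3.
Attacked columns: {1, 2, 3, 4, 7, 8}. Safe: {5, 6}.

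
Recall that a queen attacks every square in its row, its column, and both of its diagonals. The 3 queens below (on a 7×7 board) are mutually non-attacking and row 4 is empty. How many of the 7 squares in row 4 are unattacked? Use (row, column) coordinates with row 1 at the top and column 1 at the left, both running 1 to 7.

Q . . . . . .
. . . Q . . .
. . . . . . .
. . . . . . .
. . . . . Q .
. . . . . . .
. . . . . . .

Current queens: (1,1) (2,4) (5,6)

(1,1) attacks row 4 at column 1 and diagonals 4.
(2,4) attacks row 4 at column 4 and diagonals 2, 6.
(5,6) attacks row 4 at column 6 and diagonals 5, 7.
Attacked columns: {1, 2, 4, 5, 6, 7}. Safe: {3}.

1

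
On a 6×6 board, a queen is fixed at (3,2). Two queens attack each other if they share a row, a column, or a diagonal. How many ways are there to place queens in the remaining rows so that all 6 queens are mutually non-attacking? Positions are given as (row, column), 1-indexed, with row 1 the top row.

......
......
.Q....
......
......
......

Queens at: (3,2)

Branch on row 1: col 1 → 0; col 3 → 1; col 5 → 0; col 6 → 0.
Sum: 0 + 1 + 0 + 0 = 1.

1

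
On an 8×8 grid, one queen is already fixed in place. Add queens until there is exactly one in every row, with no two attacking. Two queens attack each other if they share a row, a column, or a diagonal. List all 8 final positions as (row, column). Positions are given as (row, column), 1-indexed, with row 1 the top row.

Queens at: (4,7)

(1,6) (2,3) (3,5) (4,7) (5,1) (6,4) (7,2) (8,8)

Row 1: attacked by (4,7)→{4,7}. Safe: 1, 2, 3, 5, 6, 8. Place at column 6.
Row 2: attacked by (1,6)→{5,6,7}; (4,7)→{5,7}. Safe: 1, 2, 3, 4, 8. Place at column 3.
Row 3: attacked by (1,6)→{4,6,8}; (2,3)→{2,3,4}; (4,7)→{6,7,8}. Safe: 1, 5. Place at column 5.
Row 5: attacked by (1,6)→{2,6}; (2,3)→{3,6}; (3,5)→{3,5,7}; (4,7)→{6,7,8}. Safe: 1, 4. Place at column 1.
Row 6: attacked by (1,6)→{1,6}; (2,3)→{3,7}; (3,5)→{2,5,8}; (4,7)→{5,7}; (5,1)→{1,2}. Safe: 4. Place at column 4.
Row 7: attacked by (1,6)→{6}; (2,3)→{3,8}; (3,5)→{1,5}; (4,7)→{4,7}; (5,1)→{1,3}; (6,4)→{3,4,5}. Safe: 2. Place at column 2.
Row 8: attacked by (1,6)→{6}; (2,3)→{3}; (3,5)→{5}; (4,7)→{3,7}; (5,1)→{1,4}; (6,4)→{2,4,6}; (7,2)→{1,2,3}. Safe: 8. Place at column 8.
Columns [6, 3, 5, 7, 1, 4, 2, 8], r−c [-5, -1, -2, -3, 4, 2, 5, 0], r+c [7, 5, 8, 11, 6, 10, 9, 16] are all distinct, so no two queens attack.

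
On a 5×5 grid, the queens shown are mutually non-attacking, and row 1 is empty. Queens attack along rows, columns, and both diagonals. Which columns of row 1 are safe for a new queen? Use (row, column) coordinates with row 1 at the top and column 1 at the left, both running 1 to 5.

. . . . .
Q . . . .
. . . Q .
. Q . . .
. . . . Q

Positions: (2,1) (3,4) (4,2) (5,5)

columns 3

(2,1) attacks row 1 at column 1 and diagonals 2.
(3,4) attacks row 1 at column 4 and diagonals 2.
(4,2) attacks row 1 at column 2 and diagonals 5.
(5,5) attacks row 1 at column 5 and diagonals 1.
Attacked columns: {1, 2, 4, 5}. Safe: {3}.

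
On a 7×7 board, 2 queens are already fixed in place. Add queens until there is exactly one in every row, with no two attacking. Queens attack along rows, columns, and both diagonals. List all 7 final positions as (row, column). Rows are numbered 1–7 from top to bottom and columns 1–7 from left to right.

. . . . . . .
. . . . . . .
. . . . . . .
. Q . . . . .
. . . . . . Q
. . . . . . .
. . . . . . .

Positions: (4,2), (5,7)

(1,1) (2,6) (3,4) (4,2) (5,7) (6,5) (7,3)

Row 1: attacked by (4,2)→{2,5}; (5,7)→{3,7}. Safe: 1, 4, 6. Place at column 1.
Row 2: attacked by (1,1)→{1,2}; (4,2)→{2,4}; (5,7)→{4,7}. Safe: 3, 5, 6. Place at column 6.
Row 3: attacked by (1,1)→{1,3}; (2,6)→{5,6,7}; (4,2)→{1,2,3}; (5,7)→{5,7}. Safe: 4. Place at column 4.
Row 6: attacked by (1,1)→{1,6}; (2,6)→{2,6}; (3,4)→{1,4,7}; (4,2)→{2,4}; (5,7)→{6,7}. Safe: 3, 5. Place at column 5.
Row 7: attacked by (1,1)→{1,7}; (2,6)→{1,6}; (3,4)→{4}; (4,2)→{2,5}; (5,7)→{5,7}; (6,5)→{4,5,6}. Safe: 3. Place at column 3.
Columns [1, 6, 4, 2, 7, 5, 3], r−c [0, -4, -1, 2, -2, 1, 4], r+c [2, 8, 7, 6, 12, 11, 10] are all distinct, so no two queens attack.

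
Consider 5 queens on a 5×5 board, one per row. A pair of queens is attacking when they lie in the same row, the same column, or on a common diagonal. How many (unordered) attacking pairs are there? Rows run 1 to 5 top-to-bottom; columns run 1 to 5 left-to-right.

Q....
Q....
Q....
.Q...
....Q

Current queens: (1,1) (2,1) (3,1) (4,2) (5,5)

5

Same column: (1,1)–(2,1) (column 1); (1,1)–(3,1) (column 1); (2,1)–(3,1) (column 1).
Same diagonal: (1,1)–(5,5) (|1−5| = |1−5| = 4); (3,1)–(4,2) (|3−4| = |1−2| = 1).
Total attacking pairs: 5.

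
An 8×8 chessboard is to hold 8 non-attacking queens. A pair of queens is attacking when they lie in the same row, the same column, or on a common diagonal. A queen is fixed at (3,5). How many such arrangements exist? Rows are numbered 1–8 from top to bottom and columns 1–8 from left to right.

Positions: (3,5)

12

Branch on row 1: col 1 → 1; col 2 → 1; col 4 → 6; col 6 → 3; col 8 → 1.
Sum: 1 + 1 + 6 + 3 + 1 = 12.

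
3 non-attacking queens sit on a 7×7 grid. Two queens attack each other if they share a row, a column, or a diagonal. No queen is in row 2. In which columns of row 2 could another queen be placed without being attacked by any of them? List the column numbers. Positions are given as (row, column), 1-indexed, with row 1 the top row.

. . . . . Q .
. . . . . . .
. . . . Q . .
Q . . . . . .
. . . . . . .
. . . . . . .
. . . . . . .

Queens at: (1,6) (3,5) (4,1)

(1,6) attacks row 2 at column 6 and diagonals 5, 7.
(3,5) attacks row 2 at column 5 and diagonals 4, 6.
(4,1) attacks row 2 at column 1 and diagonals 3.
Attacked columns: {1, 3, 4, 5, 6, 7}. Safe: {2}.

columns 2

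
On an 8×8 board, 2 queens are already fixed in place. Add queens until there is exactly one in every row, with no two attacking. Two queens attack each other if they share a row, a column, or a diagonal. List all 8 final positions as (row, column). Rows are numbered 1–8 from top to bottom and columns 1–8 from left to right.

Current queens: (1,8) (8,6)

(1,8) (2,2) (3,4) (4,1) (5,7) (6,5) (7,3) (8,6)

Row 2: attacked by (1,8)→{7,8}; (8,6)→{6}. Safe: 1, 2, 3, 4, 5. Place at column 2.
Row 3: attacked by (1,8)→{6,8}; (2,2)→{1,2,3}; (8,6)→{1,6}. Safe: 4, 5, 7. Place at column 4.
Row 4: attacked by (1,8)→{5,8}; (2,2)→{2,4}; (3,4)→{3,4,5}; (8,6)→{2,6}. Safe: 1, 7. Place at column 1.
Row 5: attacked by (1,8)→{4,8}; (2,2)→{2,5}; (3,4)→{2,4,6}; (4,1)→{1,2}; (8,6)→{3,6}. Safe: 7. Place at column 7.
Row 6: attacked by (1,8)→{3,8}; (2,2)→{2,6}; (3,4)→{1,4,7}; (4,1)→{1,3}; (5,7)→{6,7,8}; (8,6)→{4,6,8}. Safe: 5. Place at column 5.
Row 7: attacked by (1,8)→{2,8}; (2,2)→{2,7}; (3,4)→{4,8}; (4,1)→{1,4}; (5,7)→{5,7}; (6,5)→{4,5,6}; (8,6)→{5,6,7}. Safe: 3. Place at column 3.
Columns [8, 2, 4, 1, 7, 5, 3, 6], r−c [-7, 0, -1, 3, -2, 1, 4, 2], r+c [9, 4, 7, 5, 12, 11, 10, 14] are all distinct, so no two queens attack.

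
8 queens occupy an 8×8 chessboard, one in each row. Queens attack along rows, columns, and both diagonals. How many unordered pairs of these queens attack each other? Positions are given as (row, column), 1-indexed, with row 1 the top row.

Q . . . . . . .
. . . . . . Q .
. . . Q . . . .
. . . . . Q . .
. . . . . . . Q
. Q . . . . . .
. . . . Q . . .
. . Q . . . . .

0

All columns are distinct and no two queens satisfy |Δrow| = |Δcol|, so no pair attacks.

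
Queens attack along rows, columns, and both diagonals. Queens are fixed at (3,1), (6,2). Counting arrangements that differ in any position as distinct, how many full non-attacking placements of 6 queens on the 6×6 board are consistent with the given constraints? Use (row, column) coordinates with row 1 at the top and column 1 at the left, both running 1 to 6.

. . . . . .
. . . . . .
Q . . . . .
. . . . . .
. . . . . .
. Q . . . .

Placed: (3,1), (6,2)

1

Branch on row 1: col 4 → 0; col 5 → 1; col 6 → 0.
Sum: 0 + 1 + 0 = 1.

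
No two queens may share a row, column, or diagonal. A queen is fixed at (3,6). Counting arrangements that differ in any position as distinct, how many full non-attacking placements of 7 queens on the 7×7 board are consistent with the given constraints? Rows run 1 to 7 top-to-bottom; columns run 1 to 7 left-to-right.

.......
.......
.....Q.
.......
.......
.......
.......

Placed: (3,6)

6

Branch on row 1: col 1 → 0; col 2 → 1; col 3 → 2; col 5 → 2; col 7 → 1.
Sum: 0 + 1 + 2 + 2 + 1 = 6.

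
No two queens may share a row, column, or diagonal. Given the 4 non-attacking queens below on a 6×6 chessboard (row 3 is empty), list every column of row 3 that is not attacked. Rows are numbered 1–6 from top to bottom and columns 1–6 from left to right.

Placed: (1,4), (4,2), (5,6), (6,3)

(1,4) attacks row 3 at column 4 and diagonals 2, 6.
(4,2) attacks row 3 at column 2 and diagonals 1, 3.
(5,6) attacks row 3 at column 6 and diagonals 4.
(6,3) attacks row 3 at column 3 and diagonals 6.
Attacked columns: {1, 2, 3, 4, 6}. Safe: {5}.

columns 5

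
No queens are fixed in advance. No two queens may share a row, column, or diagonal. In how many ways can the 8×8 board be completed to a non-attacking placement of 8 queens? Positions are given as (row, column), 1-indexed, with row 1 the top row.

92

Branch on row 1: col 1 → 4; col 2 → 8; col 3 → 16; col 4 → 18; col 5 → 18; col 6 → 16; col 7 → 8; col 8 → 4.
Sum: 4 + 8 + 16 + 18 + 18 + 16 + 8 + 4 = 92.
(This is the classic 8-queens count.)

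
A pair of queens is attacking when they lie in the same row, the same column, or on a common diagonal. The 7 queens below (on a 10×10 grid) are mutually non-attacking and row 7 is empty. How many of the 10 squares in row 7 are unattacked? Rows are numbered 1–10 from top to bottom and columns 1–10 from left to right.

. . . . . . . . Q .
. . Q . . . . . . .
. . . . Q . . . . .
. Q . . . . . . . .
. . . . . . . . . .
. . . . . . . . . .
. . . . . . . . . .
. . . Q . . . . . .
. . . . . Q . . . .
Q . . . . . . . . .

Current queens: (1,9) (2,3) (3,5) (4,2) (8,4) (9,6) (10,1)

2

(1,9) attacks row 7 at column 9 and diagonals 3.
(2,3) attacks row 7 at column 3 and diagonals 8.
(3,5) attacks row 7 at column 5 and diagonals 1, 9.
(4,2) attacks row 7 at column 2 and diagonals 5.
(8,4) attacks row 7 at column 4 and diagonals 3, 5.
(9,6) attacks row 7 at column 6 and diagonals 4, 8.
(10,1) attacks row 7 at column 1 and diagonals 4.
Attacked columns: {1, 2, 3, 4, 5, 6, 8, 9}. Safe: {7, 10}.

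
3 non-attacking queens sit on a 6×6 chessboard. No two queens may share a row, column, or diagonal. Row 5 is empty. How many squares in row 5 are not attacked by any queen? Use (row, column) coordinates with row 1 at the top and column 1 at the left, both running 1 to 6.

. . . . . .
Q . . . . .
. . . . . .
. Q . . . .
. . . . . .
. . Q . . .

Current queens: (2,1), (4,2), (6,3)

2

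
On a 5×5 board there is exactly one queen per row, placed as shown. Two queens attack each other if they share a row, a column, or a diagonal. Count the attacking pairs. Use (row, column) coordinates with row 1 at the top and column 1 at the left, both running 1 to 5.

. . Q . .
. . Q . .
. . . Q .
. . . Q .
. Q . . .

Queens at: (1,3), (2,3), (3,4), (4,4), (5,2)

Same column: (1,3)–(2,3) (column 3); (3,4)–(4,4) (column 4).
Same diagonal: (2,3)–(3,4) (|2−3| = |3−4| = 1); (3,4)–(5,2) (|3−5| = |4−2| = 2).
Total attacking pairs: 4.

4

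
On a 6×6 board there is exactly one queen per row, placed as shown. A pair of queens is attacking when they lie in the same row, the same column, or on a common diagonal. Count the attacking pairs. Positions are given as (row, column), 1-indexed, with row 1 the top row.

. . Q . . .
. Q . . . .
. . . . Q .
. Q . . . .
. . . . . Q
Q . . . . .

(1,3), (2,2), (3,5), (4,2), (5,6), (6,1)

3

Same column: (2,2)–(4,2) (column 2).
Same diagonal: (1,3)–(2,2) (|1−2| = |3−2| = 1); (1,3)–(3,5) (|1−3| = |3−5| = 2).
Total attacking pairs: 3.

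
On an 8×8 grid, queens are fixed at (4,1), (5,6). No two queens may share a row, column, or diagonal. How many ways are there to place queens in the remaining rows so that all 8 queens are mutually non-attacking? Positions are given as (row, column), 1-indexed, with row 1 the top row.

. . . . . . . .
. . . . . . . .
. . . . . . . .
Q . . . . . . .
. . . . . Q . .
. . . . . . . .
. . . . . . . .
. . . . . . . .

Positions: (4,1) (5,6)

1

Branch on row 1: col 3 → 0; col 5 → 0; col 7 → 1; col 8 → 0.
Sum: 0 + 0 + 1 + 0 = 1.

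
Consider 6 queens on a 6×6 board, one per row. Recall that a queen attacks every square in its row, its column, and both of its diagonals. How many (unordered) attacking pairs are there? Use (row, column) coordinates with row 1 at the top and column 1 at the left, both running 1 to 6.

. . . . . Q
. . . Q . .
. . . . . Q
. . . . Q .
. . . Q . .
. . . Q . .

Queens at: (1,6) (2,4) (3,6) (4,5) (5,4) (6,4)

7

Same column: (1,6)–(3,6) (column 6); (2,4)–(5,4) (column 4); (2,4)–(6,4) (column 4); (5,4)–(6,4) (column 4).
Same diagonal: (3,6)–(4,5) (|3−4| = |6−5| = 1); (3,6)–(5,4) (|3−5| = |6−4| = 2); (4,5)–(5,4) (|4−5| = |5−4| = 1).
Total attacking pairs: 7.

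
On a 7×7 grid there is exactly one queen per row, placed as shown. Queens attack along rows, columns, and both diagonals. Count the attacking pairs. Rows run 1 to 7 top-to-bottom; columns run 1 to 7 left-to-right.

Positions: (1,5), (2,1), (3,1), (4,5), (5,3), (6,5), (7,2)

7

Same column: (1,5)–(4,5) (column 5); (1,5)–(6,5) (column 5); (2,1)–(3,1) (column 1); (4,5)–(6,5) (column 5).
Same diagonal: (2,1)–(6,5) (|2−6| = |1−5| = 4); (3,1)–(5,3) (|3−5| = |1−3| = 2); (4,5)–(7,2) (|4−7| = |5−2| = 3).
Total attacking pairs: 7.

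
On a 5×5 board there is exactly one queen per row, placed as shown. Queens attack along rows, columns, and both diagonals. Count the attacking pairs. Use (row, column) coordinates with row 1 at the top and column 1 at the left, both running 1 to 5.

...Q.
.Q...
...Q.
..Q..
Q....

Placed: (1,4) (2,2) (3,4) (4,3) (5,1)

2

Same column: (1,4)–(3,4) (column 4).
Same diagonal: (3,4)–(4,3) (|3−4| = |4−3| = 1).
Total attacking pairs: 2.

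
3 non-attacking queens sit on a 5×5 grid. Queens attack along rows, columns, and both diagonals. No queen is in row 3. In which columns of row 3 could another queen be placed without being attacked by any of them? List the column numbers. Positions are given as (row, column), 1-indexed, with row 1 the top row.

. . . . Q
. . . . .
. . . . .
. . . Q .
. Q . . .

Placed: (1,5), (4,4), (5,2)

columns 1

(1,5) attacks row 3 at column 5 and diagonals 3.
(4,4) attacks row 3 at column 4 and diagonals 3, 5.
(5,2) attacks row 3 at column 2 and diagonals 4.
Attacked columns: {2, 3, 4, 5}. Safe: {1}.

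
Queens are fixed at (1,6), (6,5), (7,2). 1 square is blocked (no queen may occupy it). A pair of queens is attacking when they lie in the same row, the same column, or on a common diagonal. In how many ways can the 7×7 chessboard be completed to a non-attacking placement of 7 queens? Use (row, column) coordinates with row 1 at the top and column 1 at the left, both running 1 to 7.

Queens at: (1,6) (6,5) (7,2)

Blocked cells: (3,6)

Branch on row 2: col 3 → 2; col 4 → 1.
Sum: 2 + 1 = 3.

3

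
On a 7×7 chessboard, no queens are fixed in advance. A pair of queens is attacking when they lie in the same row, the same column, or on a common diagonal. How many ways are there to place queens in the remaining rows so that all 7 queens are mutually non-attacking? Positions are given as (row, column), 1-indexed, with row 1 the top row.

40

Branch on row 1: col 1 → 4; col 2 → 7; col 3 → 6; col 4 → 6; col 5 → 6; col 6 → 7; col 7 → 4.
Sum: 4 + 7 + 6 + 6 + 6 + 7 + 4 = 40.
(This is the classic 7-queens count.)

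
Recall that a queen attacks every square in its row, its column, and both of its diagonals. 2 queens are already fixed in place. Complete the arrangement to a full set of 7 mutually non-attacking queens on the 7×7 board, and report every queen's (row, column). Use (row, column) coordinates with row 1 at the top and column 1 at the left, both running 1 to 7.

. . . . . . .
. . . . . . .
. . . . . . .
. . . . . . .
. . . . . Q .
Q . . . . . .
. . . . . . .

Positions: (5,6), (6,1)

Row 1: attacked by (5,6)→{2,6}; (6,1)→{1,6}. Safe: 3, 4, 5, 7. Place at column 3.
Row 2: attacked by (1,3)→{2,3,4}; (5,6)→{3,6}; (6,1)→{1,5}. Safe: 7. Place at column 7.
Row 3: attacked by (1,3)→{1,3,5}; (2,7)→{6,7}; (5,6)→{4,6}; (6,1)→{1,4}. Safe: 2. Place at column 2.
Row 4: attacked by (1,3)→{3,6}; (2,7)→{5,7}; (3,2)→{1,2,3}; (5,6)→{5,6,7}; (6,1)→{1,3}. Safe: 4. Place at column 4.
Row 7: attacked by (1,3)→{3}; (2,7)→{2,7}; (3,2)→{2,6}; (4,4)→{1,4,7}; (5,6)→{4,6}; (6,1)→{1,2}. Safe: 5. Place at column 5.
Columns [3, 7, 2, 4, 6, 1, 5], r−c [-2, -5, 1, 0, -1, 5, 2], r+c [4, 9, 5, 8, 11, 7, 12] are all distinct, so no two queens attack.

(1,3) (2,7) (3,2) (4,4) (5,6) (6,1) (7,5)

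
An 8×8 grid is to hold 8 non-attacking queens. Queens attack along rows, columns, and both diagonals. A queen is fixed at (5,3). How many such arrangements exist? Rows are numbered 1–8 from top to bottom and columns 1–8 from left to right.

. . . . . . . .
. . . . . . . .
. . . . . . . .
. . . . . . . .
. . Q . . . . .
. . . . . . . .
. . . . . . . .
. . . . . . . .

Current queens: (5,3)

Branch on row 1: col 1 → 1; col 2 → 3; col 4 → 0; col 5 → 6; col 6 → 2; col 8 → 0.
Sum: 1 + 3 + 0 + 6 + 2 + 0 = 12.

12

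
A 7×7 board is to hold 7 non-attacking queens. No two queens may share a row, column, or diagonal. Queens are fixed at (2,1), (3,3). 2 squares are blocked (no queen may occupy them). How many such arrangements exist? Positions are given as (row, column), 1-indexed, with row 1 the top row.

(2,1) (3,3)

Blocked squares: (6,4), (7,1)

2

Branch on row 1: col 4 → 1; col 6 → 1; col 7 → 0.
Sum: 1 + 1 + 0 = 2.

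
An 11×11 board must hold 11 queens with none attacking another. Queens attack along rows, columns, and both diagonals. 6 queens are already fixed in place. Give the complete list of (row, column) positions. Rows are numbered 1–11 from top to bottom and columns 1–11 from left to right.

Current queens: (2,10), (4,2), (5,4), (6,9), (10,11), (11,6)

Row 1: attacked by (2,10)→{9,10,11}; (4,2)→{2,5}; (5,4)→{4,8}; (6,9)→{4,9}; (10,11)→{2,11}; (11,6)→{6}. Safe: 1, 3, 7. Place at column 3.
Row 3: attacked by (1,3)→{1,3,5}; (2,10)→{9,10,11}; (4,2)→{1,2,3}; (5,4)→{2,4,6}; (6,9)→{6,9}; (10,11)→{4,11}; (11,6)→{6}. Safe: 7, 8. Place at column 7.
Row 7: attacked by (1,3)→{3,9}; (2,10)→{5,10}; (3,7)→{3,7,11}; (4,2)→{2,5}; (5,4)→{2,4,6}; (6,9)→{8,9,10}; (10,11)→{8,11}; (11,6)→{2,6,10}. Safe: 1. Place at column 1.
Row 8: attacked by (1,3)→{3,10}; (2,10)→{4,10}; (3,7)→{2,7}; (4,2)→{2,6}; (5,4)→{1,4,7}; (6,9)→{7,9,11}; (7,1)→{1,2}; (10,11)→{9,11}; (11,6)→{3,6,9}. Safe: 5, 8. Place at column 8.
Row 9: attacked by (1,3)→{3,11}; (2,10)→{3,10}; (3,7)→{1,7}; (4,2)→{2,7}; (5,4)→{4,8}; (6,9)→{6,9}; (7,1)→{1,3}; (8,8)→{7,8,9}; (10,11)→{10,11}; (11,6)→{4,6,8}. Safe: 5. Place at column 5.
Columns [3, 10, 7, 2, 4, 9, 1, 8, 5, 11, 6], r−c [-2, -8, -4, 2, 1, -3, 6, 0, 4, -1, 5], r+c [4, 12, 10, 6, 9, 15, 8, 16, 14, 21, 17] are all distinct, so no two queens attack.

(1,3) (2,10) (3,7) (4,2) (5,4) (6,9) (7,1) (8,8) (9,5) (10,11) (11,6)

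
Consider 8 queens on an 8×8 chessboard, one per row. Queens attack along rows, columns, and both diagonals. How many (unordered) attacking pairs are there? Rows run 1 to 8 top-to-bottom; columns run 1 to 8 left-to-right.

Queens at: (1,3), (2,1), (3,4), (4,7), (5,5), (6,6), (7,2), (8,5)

Same column: (5,5)–(8,5) (column 5).
Same diagonal: (5,5)–(6,6) (|5−6| = |5−6| = 1).
Total attacking pairs: 2.

2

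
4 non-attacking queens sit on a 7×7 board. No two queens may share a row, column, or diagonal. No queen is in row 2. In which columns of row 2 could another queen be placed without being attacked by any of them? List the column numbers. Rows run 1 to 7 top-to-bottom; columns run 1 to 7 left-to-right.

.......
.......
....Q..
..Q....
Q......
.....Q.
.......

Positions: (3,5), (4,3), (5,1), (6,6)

columns 7

(3,5) attacks row 2 at column 5 and diagonals 4, 6.
(4,3) attacks row 2 at column 3 and diagonals 1, 5.
(5,1) attacks row 2 at column 1 and diagonals 4.
(6,6) attacks row 2 at column 6 and diagonals 2.
Attacked columns: {1, 2, 3, 4, 5, 6}. Safe: {7}.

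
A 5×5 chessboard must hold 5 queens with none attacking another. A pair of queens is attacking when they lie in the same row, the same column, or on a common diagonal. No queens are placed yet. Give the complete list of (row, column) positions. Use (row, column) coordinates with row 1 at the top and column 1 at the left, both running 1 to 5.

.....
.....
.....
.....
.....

(1,5) (2,2) (3,4) (4,1) (5,3)

Row 1: Safe: 1, 2, 3, 4, 5. Place at column 5.
Row 2: attacked by (1,5)→{4,5}. Safe: 1, 2, 3. Place at column 2.
Row 3: attacked by (1,5)→{3,5}; (2,2)→{1,2,3}. Safe: 4. Place at column 4.
Row 4: attacked by (1,5)→{2,5}; (2,2)→{2,4}; (3,4)→{3,4,5}. Safe: 1. Place at column 1.
Row 5: attacked by (1,5)→{1,5}; (2,2)→{2,5}; (3,4)→{2,4}; (4,1)→{1,2}. Safe: 3. Place at column 3.
Columns [5, 2, 4, 1, 3], r−c [-4, 0, -1, 3, 2], r+c [6, 4, 7, 5, 8] are all distinct, so no two queens attack.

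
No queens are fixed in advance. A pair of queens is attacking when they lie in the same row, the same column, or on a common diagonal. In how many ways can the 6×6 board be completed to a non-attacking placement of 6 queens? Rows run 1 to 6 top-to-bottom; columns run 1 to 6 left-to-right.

Branch on row 1: col 1 → 0; col 2 → 1; col 3 → 1; col 4 → 1; col 5 → 1; col 6 → 0.
Sum: 0 + 1 + 1 + 1 + 1 + 0 = 4.
(This is the classic 6-queens count.)

4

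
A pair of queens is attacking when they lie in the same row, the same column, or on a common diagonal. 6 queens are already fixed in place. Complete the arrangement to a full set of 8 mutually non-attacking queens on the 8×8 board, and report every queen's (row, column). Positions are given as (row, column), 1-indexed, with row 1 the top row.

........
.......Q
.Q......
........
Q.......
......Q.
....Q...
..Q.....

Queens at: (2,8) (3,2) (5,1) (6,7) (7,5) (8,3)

(1,6) (2,8) (3,2) (4,4) (5,1) (6,7) (7,5) (8,3)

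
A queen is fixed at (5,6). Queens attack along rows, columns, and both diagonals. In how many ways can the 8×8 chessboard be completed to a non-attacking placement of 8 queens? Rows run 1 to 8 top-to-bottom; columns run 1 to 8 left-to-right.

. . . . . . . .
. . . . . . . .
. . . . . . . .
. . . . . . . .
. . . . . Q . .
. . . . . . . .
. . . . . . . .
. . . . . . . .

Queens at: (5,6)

Branch on row 1: col 1 → 0; col 3 → 2; col 4 → 6; col 5 → 0; col 7 → 3; col 8 → 1.
Sum: 0 + 2 + 6 + 0 + 3 + 1 = 12.

12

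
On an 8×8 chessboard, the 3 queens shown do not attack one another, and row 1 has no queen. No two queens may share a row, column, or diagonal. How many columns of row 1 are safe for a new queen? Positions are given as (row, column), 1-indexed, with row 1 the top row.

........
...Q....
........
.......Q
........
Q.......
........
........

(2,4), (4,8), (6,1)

2

(2,4) attacks row 1 at column 4 and diagonals 3, 5.
(4,8) attacks row 1 at column 8 and diagonals 5.
(6,1) attacks row 1 at column 1 and diagonals 6.
Attacked columns: {1, 3, 4, 5, 6, 8}. Safe: {2, 7}.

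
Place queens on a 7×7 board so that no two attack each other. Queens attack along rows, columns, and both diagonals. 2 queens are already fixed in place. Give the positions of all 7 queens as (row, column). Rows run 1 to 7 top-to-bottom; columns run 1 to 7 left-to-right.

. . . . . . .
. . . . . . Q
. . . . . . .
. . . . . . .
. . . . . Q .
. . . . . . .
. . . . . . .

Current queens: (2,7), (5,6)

(1,3) (2,7) (3,2) (4,4) (5,6) (6,1) (7,5)

Row 1: attacked by (2,7)→{6,7}; (5,6)→{2,6}. Safe: 1, 3, 4, 5. Place at column 3.
Row 3: attacked by (1,3)→{1,3,5}; (2,7)→{6,7}; (5,6)→{4,6}. Safe: 2. Place at column 2.
Row 4: attacked by (1,3)→{3,6}; (2,7)→{5,7}; (3,2)→{1,2,3}; (5,6)→{5,6,7}. Safe: 4. Place at column 4.
Row 6: attacked by (1,3)→{3}; (2,7)→{3,7}; (3,2)→{2,5}; (4,4)→{2,4,6}; (5,6)→{5,6,7}. Safe: 1. Place at column 1.
Row 7: attacked by (1,3)→{3}; (2,7)→{2,7}; (3,2)→{2,6}; (4,4)→{1,4,7}; (5,6)→{4,6}; (6,1)→{1,2}. Safe: 5. Place at column 5.
Columns [3, 7, 2, 4, 6, 1, 5], r−c [-2, -5, 1, 0, -1, 5, 2], r+c [4, 9, 5, 8, 11, 7, 12] are all distinct, so no two queens attack.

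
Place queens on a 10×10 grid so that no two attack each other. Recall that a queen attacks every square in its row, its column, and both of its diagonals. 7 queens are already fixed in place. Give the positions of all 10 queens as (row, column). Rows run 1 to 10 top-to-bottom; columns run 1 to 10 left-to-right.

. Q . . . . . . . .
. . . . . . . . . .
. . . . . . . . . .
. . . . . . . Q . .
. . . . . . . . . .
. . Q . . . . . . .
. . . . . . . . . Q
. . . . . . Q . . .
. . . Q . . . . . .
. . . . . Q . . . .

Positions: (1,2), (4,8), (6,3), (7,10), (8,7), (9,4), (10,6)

(1,2) (2,9) (3,1) (4,8) (5,5) (6,3) (7,10) (8,7) (9,4) (10,6)

Row 2: attacked by (1,2)→{1,2,3}; (4,8)→{6,8,10}; (6,3)→{3,7}; (7,10)→{5,10}; (8,7)→{1,7}; (9,4)→{4}; (10,6)→{6}. Safe: 9. Place at column 9.
Row 3: attacked by (1,2)→{2,4}; (2,9)→{8,9,10}; (4,8)→{7,8,9}; (6,3)→{3,6}; (7,10)→{6,10}; (8,7)→{2,7}; (9,4)→{4,10}; (10,6)→{6}. Safe: 1, 5. Place at column 1.
Row 5: attacked by (1,2)→{2,6}; (2,9)→{6,9}; (3,1)→{1,3}; (4,8)→{7,8,9}; (6,3)→{2,3,4}; (7,10)→{8,10}; (8,7)→{4,7,10}; (9,4)→{4,8}; (10,6)→{1,6}. Safe: 5. Place at column 5.
Columns [2, 9, 1, 8, 5, 3, 10, 7, 4, 6], r−c [-1, -7, 2, -4, 0, 3, -3, 1, 5, 4], r+c [3, 11, 4, 12, 10, 9, 17, 15, 13, 16] are all distinct, so no two queens attack.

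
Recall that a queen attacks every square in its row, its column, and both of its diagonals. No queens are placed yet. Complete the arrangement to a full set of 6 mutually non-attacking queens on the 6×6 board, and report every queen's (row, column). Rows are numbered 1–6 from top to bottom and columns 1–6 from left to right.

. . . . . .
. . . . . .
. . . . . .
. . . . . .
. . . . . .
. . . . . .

Row 1: Safe: 1, 2, 3, 4, 5, 6. Place at column 3.
Row 2: attacked by (1,3)→{2,3,4}. Safe: 1, 5, 6. Place at column 6.
Row 3: attacked by (1,3)→{1,3,5}; (2,6)→{5,6}. Safe: 2, 4. Place at column 2.
Row 4: attacked by (1,3)→{3,6}; (2,6)→{4,6}; (3,2)→{1,2,3}. Safe: 5. Place at column 5.
Row 5: attacked by (1,3)→{3}; (2,6)→{3,6}; (3,2)→{2,4}; (4,5)→{4,5,6}. Safe: 1. Place at column 1.
Row 6: attacked by (1,3)→{3}; (2,6)→{2,6}; (3,2)→{2,5}; (4,5)→{3,5}; (5,1)→{1,2}. Safe: 4. Place at column 4.
Columns [3, 6, 2, 5, 1, 4], r−c [-2, -4, 1, -1, 4, 2], r+c [4, 8, 5, 9, 6, 10] are all distinct, so no two queens attack.

(1,3) (2,6) (3,2) (4,5) (5,1) (6,4)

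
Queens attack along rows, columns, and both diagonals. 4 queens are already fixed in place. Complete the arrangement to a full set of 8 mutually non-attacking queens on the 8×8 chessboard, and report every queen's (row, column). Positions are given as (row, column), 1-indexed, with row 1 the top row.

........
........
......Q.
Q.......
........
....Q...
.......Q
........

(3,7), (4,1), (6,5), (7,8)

(1,6) (2,2) (3,7) (4,1) (5,3) (6,5) (7,8) (8,4)

Row 1: attacked by (3,7)→{5,7}; (4,1)→{1,4}; (6,5)→{5}; (7,8)→{2,8}. Safe: 3, 6. Place at column 6.
Row 2: attacked by (1,6)→{5,6,7}; (3,7)→{6,7,8}; (4,1)→{1,3}; (6,5)→{1,5}; (7,8)→{3,8}. Safe: 2, 4. Place at column 2.
Row 5: attacked by (1,6)→{2,6}; (2,2)→{2,5}; (3,7)→{5,7}; (4,1)→{1,2}; (6,5)→{4,5,6}; (7,8)→{6,8}. Safe: 3. Place at column 3.
Row 8: attacked by (1,6)→{6}; (2,2)→{2,8}; (3,7)→{2,7}; (4,1)→{1,5}; (5,3)→{3,6}; (6,5)→{3,5,7}; (7,8)→{7,8}. Safe: 4. Place at column 4.
Columns [6, 2, 7, 1, 3, 5, 8, 4], r−c [-5, 0, -4, 3, 2, 1, -1, 4], r+c [7, 4, 10, 5, 8, 11, 15, 12] are all distinct, so no two queens attack.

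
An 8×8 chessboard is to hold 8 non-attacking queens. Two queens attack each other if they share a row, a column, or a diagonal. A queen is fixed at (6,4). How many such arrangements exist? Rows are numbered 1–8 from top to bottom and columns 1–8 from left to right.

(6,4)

12

Branch on row 1: col 1 → 2; col 2 → 2; col 3 → 3; col 5 → 1; col 6 → 2; col 7 → 2; col 8 → 0.
Sum: 2 + 2 + 3 + 1 + 2 + 2 + 0 = 12.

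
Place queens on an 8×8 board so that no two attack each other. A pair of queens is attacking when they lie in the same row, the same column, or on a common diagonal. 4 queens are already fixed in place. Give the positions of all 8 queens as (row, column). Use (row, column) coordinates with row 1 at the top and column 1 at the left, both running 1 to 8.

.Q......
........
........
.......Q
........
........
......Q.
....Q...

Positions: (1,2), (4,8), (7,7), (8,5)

(1,2) (2,4) (3,6) (4,8) (5,3) (6,1) (7,7) (8,5)

Row 2: attacked by (1,2)→{1,2,3}; (4,8)→{6,8}; (7,7)→{2,7}; (8,5)→{5}. Safe: 4. Place at column 4.
Row 3: attacked by (1,2)→{2,4}; (2,4)→{3,4,5}; (4,8)→{7,8}; (7,7)→{3,7}; (8,5)→{5}. Safe: 1, 6. Place at column 6.
Row 5: attacked by (1,2)→{2,6}; (2,4)→{1,4,7}; (3,6)→{4,6,8}; (4,8)→{7,8}; (7,7)→{5,7}; (8,5)→{2,5,8}. Safe: 3. Place at column 3.
Row 6: attacked by (1,2)→{2,7}; (2,4)→{4,8}; (3,6)→{3,6}; (4,8)→{6,8}; (5,3)→{2,3,4}; (7,7)→{6,7,8}; (8,5)→{3,5,7}. Safe: 1. Place at column 1.
Columns [2, 4, 6, 8, 3, 1, 7, 5], r−c [-1, -2, -3, -4, 2, 5, 0, 3], r+c [3, 6, 9, 12, 8, 7, 14, 13] are all distinct, so no two queens attack.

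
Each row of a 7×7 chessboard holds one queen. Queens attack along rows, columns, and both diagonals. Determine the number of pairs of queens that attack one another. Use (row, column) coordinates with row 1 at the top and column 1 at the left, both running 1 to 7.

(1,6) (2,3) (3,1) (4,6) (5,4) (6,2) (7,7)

Same column: (1,6)–(4,6) (column 6).
Total attacking pairs: 1.

1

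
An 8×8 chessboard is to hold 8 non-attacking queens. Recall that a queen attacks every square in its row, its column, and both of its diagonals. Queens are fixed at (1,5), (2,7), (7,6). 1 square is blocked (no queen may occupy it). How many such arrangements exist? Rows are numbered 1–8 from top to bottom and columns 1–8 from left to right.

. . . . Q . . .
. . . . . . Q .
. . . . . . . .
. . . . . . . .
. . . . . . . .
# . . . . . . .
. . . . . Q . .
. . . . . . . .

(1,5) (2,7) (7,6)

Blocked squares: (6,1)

Branch on row 3: col 1 → 1; col 4 → 1.
Sum: 1 + 1 = 2.

2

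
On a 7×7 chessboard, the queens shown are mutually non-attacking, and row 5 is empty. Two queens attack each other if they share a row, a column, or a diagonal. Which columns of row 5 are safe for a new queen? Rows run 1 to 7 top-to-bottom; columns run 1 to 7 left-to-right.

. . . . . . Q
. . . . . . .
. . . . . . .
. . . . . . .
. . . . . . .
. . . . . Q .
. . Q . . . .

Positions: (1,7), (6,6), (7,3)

columns 2, 4

(1,7) attacks row 5 at column 7 and diagonals 3.
(6,6) attacks row 5 at column 6 and diagonals 5, 7.
(7,3) attacks row 5 at column 3 and diagonals 1, 5.
Attacked columns: {1, 3, 5, 6, 7}. Safe: {2, 4}.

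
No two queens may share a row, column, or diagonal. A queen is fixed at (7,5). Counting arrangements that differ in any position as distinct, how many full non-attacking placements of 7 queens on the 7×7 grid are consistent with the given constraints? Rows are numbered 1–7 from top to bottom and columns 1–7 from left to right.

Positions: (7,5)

6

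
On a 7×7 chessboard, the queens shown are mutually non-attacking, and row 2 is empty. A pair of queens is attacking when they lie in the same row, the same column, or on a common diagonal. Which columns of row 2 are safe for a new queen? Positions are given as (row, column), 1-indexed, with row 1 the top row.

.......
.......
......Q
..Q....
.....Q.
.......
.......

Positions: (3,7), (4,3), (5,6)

columns 2, 4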